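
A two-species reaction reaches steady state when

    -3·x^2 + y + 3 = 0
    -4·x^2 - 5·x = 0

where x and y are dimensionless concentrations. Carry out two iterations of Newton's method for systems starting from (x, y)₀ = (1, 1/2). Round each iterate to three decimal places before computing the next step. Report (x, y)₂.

At (1, 1/2): F = (0.500, -9.000).
Jacobian J = [[-6·x, 1], [-8·x - 5, 0]].
At the point, J = [[-6.000, 1.000], [-13.000, 0.000]] (det J = 13.000).
Solving J·Δ = −F gives Δ = (-0.692, -4.654).
Then the next iterate is (x, y)₁ = (0.308, -4.154).
Round to (0.308, -4.154) and repeat: F = (-1.43859, -1.91946), J = [[-1.848, 1.000], [-7.464, 0.000]].
Δ = (-0.257, 0.963), so (x, y)₂ = (0.051, -3.191).

(0.051, -3.191)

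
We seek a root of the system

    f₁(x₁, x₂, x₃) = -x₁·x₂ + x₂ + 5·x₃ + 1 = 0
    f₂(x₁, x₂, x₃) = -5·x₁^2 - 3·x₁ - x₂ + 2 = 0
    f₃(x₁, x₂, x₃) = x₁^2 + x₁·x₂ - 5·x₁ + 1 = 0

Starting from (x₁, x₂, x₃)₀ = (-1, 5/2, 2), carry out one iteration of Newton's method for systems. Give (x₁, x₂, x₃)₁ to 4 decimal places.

At (-1, 5/2, 2): F = (16.0000, -2.5000, 4.5000).
Jacobian J = [[-x₂, -x₁ + 1, 5], [-10·x₁ - 3, -1, 0], [2·x₁ + x₂ - 5, x₁, 0]].
At the point, J = [[-2.5000, 2.0000, 5.0000], [7.0000, -1.0000, 0.0000], [-4.5000, -1.0000, 0.0000]] (det J = -57.5000).
Solving J·Δ = −F gives Δ = (0.6087, 1.7609, -3.6000).
Then the next iterate is (x₁, x₂, x₃)₁ = (-0.3913, 4.2609, -1.6000).

(-0.3913, 4.2609, -1.6000)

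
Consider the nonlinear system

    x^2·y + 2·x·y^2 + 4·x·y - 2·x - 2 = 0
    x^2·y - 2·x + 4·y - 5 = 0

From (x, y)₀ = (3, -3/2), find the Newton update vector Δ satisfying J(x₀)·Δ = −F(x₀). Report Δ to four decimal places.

(-1.9035, 0.7355)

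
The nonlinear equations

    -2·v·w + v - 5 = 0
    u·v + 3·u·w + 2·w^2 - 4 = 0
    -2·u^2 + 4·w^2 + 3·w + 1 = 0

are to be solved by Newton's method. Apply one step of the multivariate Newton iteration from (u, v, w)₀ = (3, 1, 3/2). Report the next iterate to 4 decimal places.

At (3, 1, 3/2): F = (-7.0000, 17.0000, -3.5000).
Jacobian J = [[0, -2·w + 1, -2·v], [v + 3·w, u, 3·u + 4·w], [-4·u, 0, 8·w + 3]].
At the point, J = [[0.0000, -2.0000, -2.0000], [5.5000, 3.0000, 15.0000], [-12.0000, 0.0000, 15.0000]] (det J = 453.0000).
Solving J·Δ = −F gives Δ = (-0.6159, -3.2406, -0.2594).
Then the next iterate is (u, v, w)₁ = (2.3841, -2.2406, 1.2406).

(2.3841, -2.2406, 1.2406)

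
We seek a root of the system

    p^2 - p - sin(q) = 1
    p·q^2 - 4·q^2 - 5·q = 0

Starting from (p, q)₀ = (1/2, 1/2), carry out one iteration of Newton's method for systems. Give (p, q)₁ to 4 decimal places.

(-53.0028, -1.4707)

At (1/2, 1/2): F = (-1.729426, -3.3750).
Jacobian J = [[2·p - 1, -cos(q)], [q^2, 2·p·q - 8·q - 5]].
At the point, J = [[0.0000, -0.877583], [0.2500, -8.5000]] (det J = 0.219396).
Solving J·Δ = −F gives Δ = (-53.5028, -1.9707).
Then the next iterate is (p, q)₁ = (-53.0028, -1.4707).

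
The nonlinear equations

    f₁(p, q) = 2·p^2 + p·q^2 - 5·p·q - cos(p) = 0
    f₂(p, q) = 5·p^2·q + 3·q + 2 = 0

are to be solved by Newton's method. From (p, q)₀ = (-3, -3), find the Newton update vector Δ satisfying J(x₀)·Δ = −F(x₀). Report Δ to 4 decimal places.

(0.8920, 1.2858)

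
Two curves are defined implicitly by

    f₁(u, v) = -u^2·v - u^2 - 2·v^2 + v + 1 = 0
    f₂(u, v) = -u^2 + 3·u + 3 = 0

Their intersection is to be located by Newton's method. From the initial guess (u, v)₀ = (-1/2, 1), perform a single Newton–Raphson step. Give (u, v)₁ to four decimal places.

At (-1/2, 1): F = (-0.5000, 1.2500).
Jacobian J = [[-2·u·v - 2·u, -u^2 - 4·v + 1], [-2·u + 3, 0]].
At the point, J = [[2.0000, -3.2500], [4.0000, 0.0000]] (det J = 13.0000).
Solving J·Δ = −F gives Δ = (-0.3125, -0.3462).
Then the next iterate is (u, v)₁ = (-0.8125, 0.6538).

(-0.8125, 0.6538)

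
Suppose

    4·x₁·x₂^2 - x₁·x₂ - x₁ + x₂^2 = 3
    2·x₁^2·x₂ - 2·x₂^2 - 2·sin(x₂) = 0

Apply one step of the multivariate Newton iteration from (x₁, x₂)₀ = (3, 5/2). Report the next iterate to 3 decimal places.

(2.220, 1.678)

At (3, 5/2): F = (67.750, 31.30306).
Jacobian J = [[4·x₂^2 - x₂ - 1, 8·x₁·x₂ - x₁ + 2·x₂], [4·x₁·x₂, 2·x₁^2 - 4·x₂ - 2·cos(x₂)]].
At the point, J = [[21.500, 62.000], [30.000, 9.60229]] (det J = -1653.55082).
Solving J·Δ = −F gives Δ = (-0.780, -0.822).
Then the next iterate is (x₁, x₂)₁ = (2.220, 1.678).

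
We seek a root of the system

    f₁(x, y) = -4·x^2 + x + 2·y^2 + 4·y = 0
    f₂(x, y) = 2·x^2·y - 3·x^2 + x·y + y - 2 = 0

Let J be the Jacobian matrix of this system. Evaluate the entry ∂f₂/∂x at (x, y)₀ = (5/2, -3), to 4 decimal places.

-48.0000

∂f₂/∂x = 4·x·y - 6·x + y.
At (5/2, -3) this is -48.0000.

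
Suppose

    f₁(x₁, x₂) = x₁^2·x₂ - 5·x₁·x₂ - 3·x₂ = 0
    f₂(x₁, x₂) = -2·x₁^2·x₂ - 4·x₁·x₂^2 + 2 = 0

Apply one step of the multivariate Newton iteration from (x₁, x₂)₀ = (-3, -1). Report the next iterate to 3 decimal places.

(-1.333, -0.873)

At (-3, -1): F = (-21.000, 32.000).
Jacobian J = [[2·x₁·x₂ - 5·x₂, x₁^2 - 5·x₁ - 3], [-4·x₁·x₂ - 4·x₂^2, -2·x₁^2 - 8·x₁·x₂]].
At the point, J = [[11.000, 21.000], [-16.000, -42.000]] (det J = -126.000).
Solving J·Δ = −F gives Δ = (1.667, 0.127).
Then the next iterate is (x₁, x₂)₁ = (-1.333, -0.873).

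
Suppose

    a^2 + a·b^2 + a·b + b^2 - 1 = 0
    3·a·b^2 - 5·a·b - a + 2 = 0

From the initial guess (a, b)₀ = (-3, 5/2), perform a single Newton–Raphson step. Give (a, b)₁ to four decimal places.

(9.7193, 4.2675)

At (-3, 5/2): F = (-12.0000, -13.7500).
Jacobian J = [[2·a + b^2 + b, 2·a·b + a + 2·b], [3·b^2 - 5·b - 1, 6·a·b - 5·a]].
At the point, J = [[2.7500, -13.0000], [5.2500, -30.0000]] (det J = -14.2500).
Solving J·Δ = −F gives Δ = (12.7193, 1.7675).
Then the next iterate is (a, b)₁ = (9.7193, 4.2675).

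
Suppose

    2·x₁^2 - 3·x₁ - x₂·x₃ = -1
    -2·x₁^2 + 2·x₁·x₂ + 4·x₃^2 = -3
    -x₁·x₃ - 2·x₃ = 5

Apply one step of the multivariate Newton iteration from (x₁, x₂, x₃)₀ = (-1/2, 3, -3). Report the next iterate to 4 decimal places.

(0.5954, 2.6832, -1.1425)

At (-1/2, 3, -3): F = (12.0000, 35.5000, -0.5000).
Jacobian J = [[4·x₁ - 3, -x₃, -x₂], [-4·x₁ + 2·x₂, 2·x₁, 8·x₃], [-x₃, 0, -x₁ - 2]].
At the point, J = [[-5.0000, 3.0000, -3.0000], [8.0000, -1.0000, -24.0000], [3.0000, 0.0000, -1.5000]] (det J = -196.5000).
Solving J·Δ = −F gives Δ = (1.0954, -0.3168, 1.8575).
Then the next iterate is (x₁, x₂, x₃)₁ = (0.5954, 2.6832, -1.1425).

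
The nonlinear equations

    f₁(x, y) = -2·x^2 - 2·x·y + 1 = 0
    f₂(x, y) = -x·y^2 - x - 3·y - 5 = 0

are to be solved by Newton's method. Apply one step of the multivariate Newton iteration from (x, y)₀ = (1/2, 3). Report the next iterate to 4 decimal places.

(0.6053, -0.3421)

At (1/2, 3): F = (-2.5000, -19.0000).
Jacobian J = [[-4·x - 2·y, -2·x], [-y^2 - 1, -2·x·y - 3]].
At the point, J = [[-8.0000, -1.0000], [-10.0000, -6.0000]] (det J = 38.0000).
Solving J·Δ = −F gives Δ = (0.1053, -3.3421).
Then the next iterate is (x, y)₁ = (0.6053, -0.3421).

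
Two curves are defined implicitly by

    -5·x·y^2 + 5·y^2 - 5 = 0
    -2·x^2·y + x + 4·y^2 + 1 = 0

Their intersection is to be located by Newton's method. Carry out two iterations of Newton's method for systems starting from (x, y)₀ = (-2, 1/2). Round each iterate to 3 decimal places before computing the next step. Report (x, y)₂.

At (-2, 1/2): F = (-1.250, -4.000).
Jacobian J = [[-5·y^2, -10·x·y + 10·y], [-4·x·y + 1, -2·x^2 + 8·y]].
At the point, J = [[-1.250, 15.000], [5.000, -4.000]] (det J = -70.000).
Solving J·Δ = −F gives Δ = (0.929, 0.161).
Then the next iterate is (x, y)₁ = (-1.071, 0.661).
Round to (-1.071, 0.661) and repeat: F = (-0.47568, 0.16030), J = [[-2.18461, 13.68931], [3.83172, 2.99392]].
Δ = (-0.061, 0.025), so (x, y)₂ = (-1.132, 0.686).

(-1.132, 0.686)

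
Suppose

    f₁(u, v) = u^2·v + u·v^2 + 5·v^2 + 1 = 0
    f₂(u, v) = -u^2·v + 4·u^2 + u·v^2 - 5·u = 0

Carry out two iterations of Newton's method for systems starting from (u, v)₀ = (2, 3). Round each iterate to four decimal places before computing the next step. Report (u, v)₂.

(1.6000, 0.6372)

At (2, 3): F = (76.0000, 12.0000).
Jacobian J = [[2·u·v + v^2, u^2 + 2·u·v + 10·v], [-2·u·v + 8·u + v^2 - 5, -u^2 + 2·u·v]].
At the point, J = [[21.0000, 46.0000], [8.0000, 8.0000]] (det J = -200.0000).
Solving J·Δ = −F gives Δ = (0.2800, -1.7800).
Then the next iterate is (u, v)₁ = (2.2800, 1.2200).
Round to (2.2800, 1.2200) and repeat: F = (18.1776, 6.445104), J = [[7.0516, 22.9616], [9.1652, 0.3648]].
Δ = (-0.6800, -0.5828), so (u, v)₂ = (1.6000, 0.6372).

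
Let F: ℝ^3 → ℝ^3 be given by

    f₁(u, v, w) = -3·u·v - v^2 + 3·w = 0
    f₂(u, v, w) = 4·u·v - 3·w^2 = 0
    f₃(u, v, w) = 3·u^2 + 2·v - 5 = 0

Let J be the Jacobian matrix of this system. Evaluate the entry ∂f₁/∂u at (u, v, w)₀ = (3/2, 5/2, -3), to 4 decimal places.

-7.5000

∂f₁/∂u = -3·v.
At (3/2, 5/2, -3) this is -7.5000.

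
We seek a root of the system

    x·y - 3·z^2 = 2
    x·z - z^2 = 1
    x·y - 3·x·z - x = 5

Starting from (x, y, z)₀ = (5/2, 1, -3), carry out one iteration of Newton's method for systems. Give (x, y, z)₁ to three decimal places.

At (5/2, 1, -3): F = (-26.500, -17.500, 17.500).
Jacobian J = [[y, x, -6·z], [z, 0, x - 2·z], [y - 3·z - 1, x, -3·x]].
At the point, J = [[1.000, 2.500, 18.000], [-3.000, 0.000, 8.500], [9.000, 2.500, -7.500]] (det J = -21.250).
Solving J·Δ = −F gives Δ = (-8.500, 20.776, -0.941).
Then the next iterate is (x, y, z)₁ = (-6.000, 21.776, -3.941).

(-6.000, 21.776, -3.941)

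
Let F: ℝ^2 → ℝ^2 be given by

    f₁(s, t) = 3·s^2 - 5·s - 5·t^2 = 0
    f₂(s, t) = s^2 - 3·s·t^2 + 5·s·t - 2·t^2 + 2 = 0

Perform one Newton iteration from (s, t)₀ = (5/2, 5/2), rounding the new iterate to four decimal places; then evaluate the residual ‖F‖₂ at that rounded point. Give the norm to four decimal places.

2.6781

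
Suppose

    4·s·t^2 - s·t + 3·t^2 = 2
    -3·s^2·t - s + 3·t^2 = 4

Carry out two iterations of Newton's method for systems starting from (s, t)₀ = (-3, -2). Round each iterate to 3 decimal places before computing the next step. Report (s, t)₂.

(-1.690, -0.591)

At (-3, -2): F = (-44.000, 65.000).
Jacobian J = [[4·t^2 - t, 8·s·t - s + 6·t], [-6·s·t - 1, -3·s^2 + 6·t]].
At the point, J = [[18.000, 39.000], [-37.000, -39.000]] (det J = 741.000).
Solving J·Δ = −F gives Δ = (1.105, 0.618).
Then the next iterate is (s, t)₁ = (-1.895, -1.382).
Round to (-1.895, -1.382) and repeat: F = (-13.36634, 18.51316), J = [[9.02170, 14.55412], [-16.71334, -19.06508]].
Δ = (0.205, 0.791), so (s, t)₂ = (-1.690, -0.591).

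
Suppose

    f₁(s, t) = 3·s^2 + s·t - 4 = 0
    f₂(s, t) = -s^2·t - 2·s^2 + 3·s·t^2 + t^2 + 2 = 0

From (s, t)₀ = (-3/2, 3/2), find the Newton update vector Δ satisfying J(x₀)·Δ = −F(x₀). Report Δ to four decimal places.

At (-3/2, 3/2): F = (0.5000, -13.7500).
Jacobian J = [[6·s + t, s], [-2·s·t - 4·s + 3·t^2, -s^2 + 6·s·t + 2·t]].
At the point, J = [[-7.5000, -1.5000], [17.2500, -12.7500]] (det J = 121.5000).
Solving J·Δ = −F gives Δ = (0.2222, -0.7778).

(0.2222, -0.7778)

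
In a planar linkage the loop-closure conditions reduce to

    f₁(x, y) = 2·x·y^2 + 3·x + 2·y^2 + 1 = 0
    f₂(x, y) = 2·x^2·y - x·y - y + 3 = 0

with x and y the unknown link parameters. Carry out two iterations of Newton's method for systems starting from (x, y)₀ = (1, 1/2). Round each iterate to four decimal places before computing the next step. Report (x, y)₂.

At (1, 1/2): F = (5.0000, 3.0000).
Jacobian J = [[2·y^2 + 3, 4·x·y + 4·y], [4·x·y - y, 2·x^2 - x - 1]].
At the point, J = [[3.5000, 4.0000], [1.5000, 0.0000]] (det J = -6.0000).
Solving J·Δ = −F gives Δ = (-2.0000, 0.5000).
Then the next iterate is (x, y)₁ = (-1.0000, 1.0000).
Round to (-1.0000, 1.0000) and repeat: F = (-2.0000, 5.0000), J = [[5.0000, 0.0000], [-5.0000, 2.0000]].
Δ = (0.4000, -1.5000), so (x, y)₂ = (-0.6000, -0.5000).

(-0.6000, -0.5000)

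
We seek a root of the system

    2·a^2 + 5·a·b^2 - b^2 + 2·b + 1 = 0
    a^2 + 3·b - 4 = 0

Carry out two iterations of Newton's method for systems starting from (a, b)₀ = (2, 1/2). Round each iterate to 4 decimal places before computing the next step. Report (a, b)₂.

At (2, 1/2): F = (12.2500, 1.5000).
Jacobian J = [[4·a + 5·b^2, 10·a·b - 2·b + 2], [2·a, 3]].
At the point, J = [[9.2500, 11.0000], [4.0000, 3.0000]] (det J = -16.2500).
Solving J·Δ = −F gives Δ = (1.2462, -2.1615).
Then the next iterate is (a, b)₁ = (3.2462, -1.6615).
Round to (3.2462, -1.6615) and repeat: F = (60.799057, 1.553314), J = [[26.787711, -48.612613], [6.4924, 3.0000]].
Δ = (-0.6513, 0.8918), so (a, b)₂ = (2.5949, -0.7697).

(2.5949, -0.7697)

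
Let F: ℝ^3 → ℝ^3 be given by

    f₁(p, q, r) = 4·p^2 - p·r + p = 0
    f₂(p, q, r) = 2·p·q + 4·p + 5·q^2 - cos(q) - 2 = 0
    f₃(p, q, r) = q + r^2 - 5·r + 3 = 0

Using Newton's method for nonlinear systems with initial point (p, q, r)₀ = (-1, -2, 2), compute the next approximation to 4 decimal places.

(-0.9107, -1.1961, -2.1961)

At (-1, -2, 2): F = (5.0000, 18.416147, -5.0000).
Jacobian J = [[8·p - r + 1, 0, -p], [2·q + 4, 2·p + 10·q + sin(q), 0], [0, 1, 2·r - 5]].
At the point, J = [[-9.0000, 0.0000, 1.0000], [0.0000, -22.909297, 0.0000], [0.0000, 1.0000, -1.0000]] (det J = -206.183677).
Solving J·Δ = −F gives Δ = (0.0893, 0.8039, -4.1961).
Then the next iterate is (p, q, r)₁ = (-0.9107, -1.1961, -2.1961).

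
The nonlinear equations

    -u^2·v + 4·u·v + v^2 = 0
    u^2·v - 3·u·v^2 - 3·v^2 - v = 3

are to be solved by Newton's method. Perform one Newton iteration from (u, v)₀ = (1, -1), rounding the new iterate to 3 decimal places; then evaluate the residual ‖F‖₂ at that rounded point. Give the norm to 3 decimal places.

At (1, -1): F = (-2.000, -9.000).
Jacobian J = [[-2·u·v + 4·v, -u^2 + 4·u + 2·v], [2·u·v - 3·v^2, u^2 - 6·u·v - 6·v - 1]].
At the point, J = [[-2.000, 1.000], [-5.000, 12.000]] (det J = -19.000).
Solving J·Δ = −F gives Δ = (-0.789, 0.421).
Then the next iterate is (u, v)₁ = (0.211, -0.579).
Re-evaluating at (0.211, -0.579): F = (-0.12766, -3.66471), so ‖F‖₂ = 3.667.

3.667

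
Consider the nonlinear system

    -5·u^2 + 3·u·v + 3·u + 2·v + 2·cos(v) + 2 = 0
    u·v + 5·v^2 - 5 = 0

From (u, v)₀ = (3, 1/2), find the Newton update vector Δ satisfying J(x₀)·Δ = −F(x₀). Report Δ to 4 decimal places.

(-0.9155, 0.3385)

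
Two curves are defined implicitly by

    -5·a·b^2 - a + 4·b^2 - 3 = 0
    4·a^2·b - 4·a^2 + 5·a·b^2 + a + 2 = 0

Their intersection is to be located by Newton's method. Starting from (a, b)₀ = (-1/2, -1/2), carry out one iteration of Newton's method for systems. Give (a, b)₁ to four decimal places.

At (-1/2, -1/2): F = (-0.8750, -0.6250).
Jacobian J = [[-5·b^2 - 1, -10·a·b + 8·b], [8·a·b - 8·a + 5·b^2 + 1, 4·a^2 + 10·a·b]].
At the point, J = [[-2.2500, -6.5000], [8.2500, 3.5000]] (det J = 45.7500).
Solving J·Δ = −F gives Δ = (0.1557, -0.1885).
Then the next iterate is (a, b)₁ = (-0.3443, -0.6885).

(-0.3443, -0.6885)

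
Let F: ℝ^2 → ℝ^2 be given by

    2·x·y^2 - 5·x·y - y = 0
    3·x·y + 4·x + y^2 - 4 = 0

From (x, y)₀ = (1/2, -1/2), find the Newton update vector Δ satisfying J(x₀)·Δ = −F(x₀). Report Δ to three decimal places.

(0.804, 0.980)

At (1/2, -1/2): F = (2.000, -2.500).
Jacobian J = [[2·y^2 - 5·y, 4·x·y - 5·x - 1], [3·y + 4, 3·x + 2·y]].
At the point, J = [[3.000, -4.500], [2.500, 0.500]] (det J = 12.750).
Solving J·Δ = −F gives Δ = (0.804, 0.980).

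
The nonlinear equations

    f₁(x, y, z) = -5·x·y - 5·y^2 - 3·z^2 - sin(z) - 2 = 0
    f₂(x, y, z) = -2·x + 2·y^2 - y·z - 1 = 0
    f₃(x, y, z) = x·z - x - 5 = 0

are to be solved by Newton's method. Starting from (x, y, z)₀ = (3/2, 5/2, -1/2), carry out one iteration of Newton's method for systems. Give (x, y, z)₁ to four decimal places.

At (3/2, 5/2, -1/2): F = (-52.270574, 9.7500, -7.2500).
Jacobian J = [[-5·y, -5·x - 10·y, -6·z - cos(z)], [-2, 4·y - z, -y], [z - 1, 0, x]].
At the point, J = [[-12.5000, -32.5000, 2.122417], [-2.0000, 10.5000, -2.5000], [-1.5000, 0.0000, 1.5000]] (det J = -382.821925).
Solving J·Δ = −F gives Δ = (-2.0256, -0.6459, 2.8077).
Then the next iterate is (x, y, z)₁ = (-0.5256, 1.8541, 2.3077).

(-0.5256, 1.8541, 2.3077)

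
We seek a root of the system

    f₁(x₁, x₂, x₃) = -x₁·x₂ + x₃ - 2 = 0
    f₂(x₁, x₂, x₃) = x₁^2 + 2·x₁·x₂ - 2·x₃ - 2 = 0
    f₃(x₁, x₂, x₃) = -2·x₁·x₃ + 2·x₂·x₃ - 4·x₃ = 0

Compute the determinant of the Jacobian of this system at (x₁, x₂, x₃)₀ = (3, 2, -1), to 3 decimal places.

-120.000

J = [[-x₂, -x₁, 1], [2·x₁ + 2·x₂, 2·x₁, -2], [-2·x₃, 2·x₃, -2·x₁ + 2·x₂ - 4]].
At the point, J = [[-2.000, -3.000, 1.000], [10.000, 6.000, -2.000], [2.000, -2.000, -6.000]].
det J = -120.000.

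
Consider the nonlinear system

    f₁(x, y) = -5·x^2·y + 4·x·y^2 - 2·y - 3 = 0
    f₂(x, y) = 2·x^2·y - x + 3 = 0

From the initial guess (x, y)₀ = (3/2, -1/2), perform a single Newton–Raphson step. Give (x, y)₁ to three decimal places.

At (3/2, -1/2): F = (5.125, -0.750).
Jacobian J = [[-10·x·y + 4·y^2, -5·x^2 + 8·x·y - 2], [4·x·y - 1, 2·x^2]].
At the point, J = [[8.500, -19.250], [-4.000, 4.500]] (det J = -38.750).
Solving J·Δ = −F gives Δ = (0.223, 0.365).
Then the next iterate is (x, y)₁ = (1.723, -0.135).

(1.723, -0.135)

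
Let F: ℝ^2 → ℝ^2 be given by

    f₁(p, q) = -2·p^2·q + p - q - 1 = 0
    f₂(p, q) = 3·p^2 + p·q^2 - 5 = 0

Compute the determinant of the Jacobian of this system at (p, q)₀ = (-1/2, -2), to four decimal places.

-4.5000

J = [[-4·p·q + 1, -2·p^2 - 1], [6·p + q^2, 2·p·q]].
At the point, J = [[-3.0000, -1.5000], [1.0000, 2.0000]].
det J = -4.5000.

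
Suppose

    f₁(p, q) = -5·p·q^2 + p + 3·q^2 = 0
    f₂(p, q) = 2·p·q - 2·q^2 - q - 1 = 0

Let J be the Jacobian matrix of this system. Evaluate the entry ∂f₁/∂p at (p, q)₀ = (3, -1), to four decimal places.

-4.0000

∂f₁/∂p = -5·q^2 + 1.
At (3, -1) this is -4.0000.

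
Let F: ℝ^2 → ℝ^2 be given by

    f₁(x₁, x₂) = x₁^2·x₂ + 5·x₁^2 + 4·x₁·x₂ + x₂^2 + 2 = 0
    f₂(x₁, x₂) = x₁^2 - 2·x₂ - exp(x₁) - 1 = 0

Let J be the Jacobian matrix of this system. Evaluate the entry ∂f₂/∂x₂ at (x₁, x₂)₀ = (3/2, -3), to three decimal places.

∂f₂/∂x₂ = -2.
At (3/2, -3) this is -2.000.

-2.000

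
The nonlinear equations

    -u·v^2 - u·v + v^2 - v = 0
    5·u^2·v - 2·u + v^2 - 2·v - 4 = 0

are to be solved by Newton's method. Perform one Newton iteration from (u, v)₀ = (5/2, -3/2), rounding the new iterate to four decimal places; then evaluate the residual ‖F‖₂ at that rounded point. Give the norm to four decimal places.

236.4032

At (5/2, -3/2): F = (1.8750, -50.6250).
Jacobian J = [[-v^2 - v, -2·u·v - u + 2·v - 1], [10·u·v - 2, 5·u^2 + 2·v - 2]].
At the point, J = [[-0.7500, 1.0000], [-39.5000, 26.2500]] (det J = 19.8125).
Solving J·Δ = −F gives Δ = (-5.0394, -5.6546).
Then the next iterate is (u, v)₁ = (-2.5394, -7.1546).
Re-evaluating at (-2.5394, -7.1546): F = (170.162082, -164.107762), so ‖F‖₂ = 236.4032.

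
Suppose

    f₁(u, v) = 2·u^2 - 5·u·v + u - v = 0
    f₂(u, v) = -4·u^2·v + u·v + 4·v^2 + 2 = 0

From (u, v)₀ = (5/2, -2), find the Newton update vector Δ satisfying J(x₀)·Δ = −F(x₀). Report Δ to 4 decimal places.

At (5/2, -2): F = (42.0000, 63.0000).
Jacobian J = [[4·u - 5·v + 1, -5·u - 1], [-8·u·v + v, -4·u^2 + u + 8·v]].
At the point, J = [[21.0000, -13.5000], [38.0000, -38.5000]] (det J = -295.5000).
Solving J·Δ = −F gives Δ = (-2.5939, -0.9239).

(-2.5939, -0.9239)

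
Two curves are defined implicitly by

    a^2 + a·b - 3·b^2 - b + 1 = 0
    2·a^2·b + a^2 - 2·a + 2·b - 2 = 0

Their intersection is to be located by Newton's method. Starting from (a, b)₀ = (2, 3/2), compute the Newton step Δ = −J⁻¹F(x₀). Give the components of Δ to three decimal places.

(-0.608, -0.449)

At (2, 3/2): F = (-0.250, 13.000).
Jacobian J = [[2·a + b, a - 6·b - 1], [4·a·b + 2·a - 2, 2·a^2 + 2]].
At the point, J = [[5.500, -8.000], [14.000, 10.000]] (det J = 167.000).
Solving J·Δ = −F gives Δ = (-0.608, -0.449).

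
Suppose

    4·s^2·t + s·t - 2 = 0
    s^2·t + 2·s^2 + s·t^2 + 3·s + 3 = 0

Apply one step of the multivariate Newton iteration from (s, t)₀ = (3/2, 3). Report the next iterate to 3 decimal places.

(1.543, 0.029)

At (3/2, 3): F = (29.500, 32.250).
Jacobian J = [[8·s·t + t, 4·s^2 + s], [2·s·t + 4·s + t^2 + 3, s^2 + 2·s·t]].
At the point, J = [[39.000, 10.500], [27.000, 11.250]] (det J = 155.250).
Solving J·Δ = −F gives Δ = (0.043, -2.971).
Then the next iterate is (s, t)₁ = (1.543, 0.029).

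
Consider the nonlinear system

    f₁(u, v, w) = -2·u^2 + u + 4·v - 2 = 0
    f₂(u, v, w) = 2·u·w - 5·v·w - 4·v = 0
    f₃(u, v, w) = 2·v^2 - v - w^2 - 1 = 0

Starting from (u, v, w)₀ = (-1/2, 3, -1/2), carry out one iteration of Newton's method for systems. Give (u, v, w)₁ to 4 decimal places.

(-1.8393, 1.7545, -0.5495)

At (-1/2, 3, -1/2): F = (9.0000, -4.0000, 13.7500).
Jacobian J = [[-4·u + 1, 4, 0], [2·w, -5·w - 4, 2·u - 5·v], [0, 4·v - 1, -2·w]].
At the point, J = [[3.0000, 4.0000, 0.0000], [-1.0000, -1.5000, -16.0000], [0.0000, 11.0000, 1.0000]] (det J = 527.5000).
Solving J·Δ = −F gives Δ = (-1.3393, -1.2455, -0.0495).
Then the next iterate is (u, v, w)₁ = (-1.8393, 1.7545, -0.5495).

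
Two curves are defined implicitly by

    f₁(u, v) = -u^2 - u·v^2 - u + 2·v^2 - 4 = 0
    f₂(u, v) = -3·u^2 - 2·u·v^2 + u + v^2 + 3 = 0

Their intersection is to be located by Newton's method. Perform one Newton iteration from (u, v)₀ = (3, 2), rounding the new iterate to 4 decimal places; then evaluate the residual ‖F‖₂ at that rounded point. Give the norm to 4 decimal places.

At (3, 2): F = (-20.0000, -41.0000).
Jacobian J = [[-2·u - v^2 - 1, -2·u·v + 4·v], [-6·u - 2·v^2 + 1, -4·u·v + 2·v]].
At the point, J = [[-11.0000, -4.0000], [-25.0000, -20.0000]] (det J = 120.0000).
Solving J·Δ = −F gives Δ = (-1.9667, 0.4083).
Then the next iterate is (u, v)₁ = (1.0333, 2.4083).
Re-evaluating at (1.0333, 2.4083): F = (-0.494237, -5.356009), so ‖F‖₂ = 5.3788.

5.3788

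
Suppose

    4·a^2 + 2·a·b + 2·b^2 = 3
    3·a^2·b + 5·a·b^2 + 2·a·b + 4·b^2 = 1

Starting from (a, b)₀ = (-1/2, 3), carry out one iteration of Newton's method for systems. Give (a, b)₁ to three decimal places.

(-0.535, 1.825)

At (-1/2, 3): F = (13.000, 11.750).
Jacobian J = [[8·a + 2·b, 2·a + 4·b], [6·a·b + 5·b^2 + 2·b, 3·a^2 + 10·a·b + 2·a + 8·b]].
At the point, J = [[2.000, 11.000], [42.000, 8.750]] (det J = -444.500).
Solving J·Δ = −F gives Δ = (-0.035, -1.175).
Then the next iterate is (a, b)₁ = (-0.535, 1.825).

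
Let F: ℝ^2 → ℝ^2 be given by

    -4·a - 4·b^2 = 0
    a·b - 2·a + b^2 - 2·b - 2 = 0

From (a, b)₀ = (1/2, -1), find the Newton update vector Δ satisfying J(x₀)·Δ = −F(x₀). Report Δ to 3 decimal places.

(-0.658, 0.421)

At (1/2, -1): F = (-6.000, -0.500).
Jacobian J = [[-4, -8·b], [b - 2, a + 2·b - 2]].
At the point, J = [[-4.000, 8.000], [-3.000, -3.500]] (det J = 38.000).
Solving J·Δ = −F gives Δ = (-0.658, 0.421).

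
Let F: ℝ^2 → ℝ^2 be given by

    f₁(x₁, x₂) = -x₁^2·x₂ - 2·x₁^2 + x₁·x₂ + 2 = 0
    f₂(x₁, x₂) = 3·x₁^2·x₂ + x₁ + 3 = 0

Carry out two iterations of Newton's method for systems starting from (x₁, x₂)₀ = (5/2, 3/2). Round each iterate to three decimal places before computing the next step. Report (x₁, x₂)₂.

(1.264, -0.148)

At (5/2, 3/2): F = (-16.125, 33.625).
Jacobian J = [[-2·x₁·x₂ - 4·x₁ + x₂, -x₁^2 + x₁], [6·x₁·x₂ + 1, 3·x₁^2]].
At the point, J = [[-16.000, -3.750], [23.500, 18.750]] (det J = -211.875).
Solving J·Δ = −F gives Δ = (-0.832, -0.751).
Then the next iterate is (x₁, x₂)₁ = (1.668, 0.749).
Round to (1.668, 0.749) and repeat: F = (-4.39900, 10.91966), J = [[-8.42166, -1.11422], [8.49599, 8.34667]].
Δ = (-0.404, -0.897), so (x₁, x₂)₂ = (1.264, -0.148).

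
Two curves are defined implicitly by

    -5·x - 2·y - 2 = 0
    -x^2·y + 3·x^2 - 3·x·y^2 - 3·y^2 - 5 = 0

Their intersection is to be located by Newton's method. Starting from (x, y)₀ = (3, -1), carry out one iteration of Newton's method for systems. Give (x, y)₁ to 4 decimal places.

At (3, -1): F = (-15.0000, 19.0000).
Jacobian J = [[-5, -2], [-2·x·y + 6·x - 3·y^2, -x^2 - 6·x·y - 6·y]].
At the point, J = [[-5.0000, -2.0000], [21.0000, 15.0000]] (det J = -33.0000).
Solving J·Δ = −F gives Δ = (-5.6667, 6.6667).
Then the next iterate is (x, y)₁ = (-2.6667, 5.6667).

(-2.6667, 5.6667)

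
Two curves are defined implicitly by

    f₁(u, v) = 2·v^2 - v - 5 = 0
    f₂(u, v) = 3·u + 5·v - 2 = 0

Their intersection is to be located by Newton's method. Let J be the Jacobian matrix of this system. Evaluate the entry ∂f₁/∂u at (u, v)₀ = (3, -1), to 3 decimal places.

0.000

∂f₁/∂u = 0.
At (3, -1) this is 0.000.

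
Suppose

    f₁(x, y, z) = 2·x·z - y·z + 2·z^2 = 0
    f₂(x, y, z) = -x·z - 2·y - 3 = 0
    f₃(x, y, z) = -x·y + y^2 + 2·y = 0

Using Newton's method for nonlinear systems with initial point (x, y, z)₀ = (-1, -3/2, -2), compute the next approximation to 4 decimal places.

At (-1, -3/2, -2): F = (9.0000, -2.0000, -2.2500).
Jacobian J = [[2·z, -z, 2·x - y + 4·z], [-z, -2, -x], [-y, -x + 2·y + 2, 0]].
At the point, J = [[-4.0000, 2.0000, -8.5000], [2.0000, -2.0000, 1.0000], [1.5000, 0.0000, 0.0000]] (det J = -22.5000).
Solving J·Δ = −F gives Δ = (1.5000, 0.7667, 0.5333).
Then the next iterate is (x, y, z)₁ = (0.5000, -0.7333, -1.4667).

(0.5000, -0.7333, -1.4667)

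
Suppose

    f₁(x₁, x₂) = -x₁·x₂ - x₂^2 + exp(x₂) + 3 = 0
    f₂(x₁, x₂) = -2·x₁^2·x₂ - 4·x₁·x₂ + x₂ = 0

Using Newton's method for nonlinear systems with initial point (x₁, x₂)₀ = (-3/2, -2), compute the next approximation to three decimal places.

(-2.172, -1.076)

At (-3/2, -2): F = (-3.86466, -5.000).
Jacobian J = [[-x₂, -x₁ - 2·x₂ + exp(x₂)], [-4·x₁·x₂ - 4·x₂, -2·x₁^2 - 4·x₁ + 1]].
At the point, J = [[2.000, 5.63534], [-4.000, 2.500]] (det J = 27.54134).
Solving J·Δ = −F gives Δ = (-0.672, 0.924).
Then the next iterate is (x₁, x₂)₁ = (-2.172, -1.076).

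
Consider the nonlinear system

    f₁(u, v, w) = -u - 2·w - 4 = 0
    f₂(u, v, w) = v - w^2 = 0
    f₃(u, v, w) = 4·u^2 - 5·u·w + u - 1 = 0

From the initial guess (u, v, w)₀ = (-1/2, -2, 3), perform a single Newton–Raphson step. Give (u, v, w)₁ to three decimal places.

(-0.753, -18.740, -1.623)

At (-1/2, -2, 3): F = (-9.500, -11.000, 7.000).
Jacobian J = [[-1, 0, -2], [0, 1, -2·w], [8·u - 5·w + 1, 0, -5·u]].
At the point, J = [[-1.000, 0.000, -2.000], [0.000, 1.000, -6.000], [-18.000, 0.000, 2.500]] (det J = -38.500).
Solving J·Δ = −F gives Δ = (-0.253, -16.740, -4.623).
Then the next iterate is (u, v, w)₁ = (-0.753, -18.740, -1.623).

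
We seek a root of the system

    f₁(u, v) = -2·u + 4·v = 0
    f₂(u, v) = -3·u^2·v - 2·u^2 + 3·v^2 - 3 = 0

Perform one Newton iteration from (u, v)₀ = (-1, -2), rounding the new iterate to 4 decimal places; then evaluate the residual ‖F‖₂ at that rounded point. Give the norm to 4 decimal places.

0.0426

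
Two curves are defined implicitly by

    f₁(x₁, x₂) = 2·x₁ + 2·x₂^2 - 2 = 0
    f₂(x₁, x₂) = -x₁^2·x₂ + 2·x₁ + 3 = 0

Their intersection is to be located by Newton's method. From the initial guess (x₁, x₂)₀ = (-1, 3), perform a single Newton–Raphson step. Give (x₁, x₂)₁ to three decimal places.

(-0.898, 1.816)

At (-1, 3): F = (14.000, -2.000).
Jacobian J = [[2, 4·x₂], [-2·x₁·x₂ + 2, -x₁^2]].
At the point, J = [[2.000, 12.000], [8.000, -1.000]] (det J = -98.000).
Solving J·Δ = −F gives Δ = (0.102, -1.184).
Then the next iterate is (x₁, x₂)₁ = (-0.898, 1.816).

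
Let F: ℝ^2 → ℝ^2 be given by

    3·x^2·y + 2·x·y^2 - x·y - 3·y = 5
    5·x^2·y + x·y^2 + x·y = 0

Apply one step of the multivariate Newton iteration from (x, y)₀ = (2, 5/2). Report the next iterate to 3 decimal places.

At (2, 5/2): F = (37.500, 67.500).
Jacobian J = [[6·x·y + 2·y^2 - y, 3·x^2 + 4·x·y - x - 3], [10·x·y + y^2 + y, 5·x^2 + 2·x·y + x]].
At the point, J = [[40.000, 27.000], [58.750, 32.000]] (det J = -306.250).
Solving J·Δ = −F gives Δ = (-2.033, 1.622).
Then the next iterate is (x, y)₁ = (-0.033, 4.122).

(-0.033, 4.122)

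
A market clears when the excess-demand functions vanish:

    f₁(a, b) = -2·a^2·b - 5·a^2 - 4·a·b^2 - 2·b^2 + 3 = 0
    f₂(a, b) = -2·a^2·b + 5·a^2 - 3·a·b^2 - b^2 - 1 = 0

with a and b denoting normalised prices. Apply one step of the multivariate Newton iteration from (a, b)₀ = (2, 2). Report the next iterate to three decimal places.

At (2, 2): F = (-73.000, -25.000).
Jacobian J = [[-4·a·b - 10·a - 4·b^2, -2·a^2 - 8·a·b - 4·b], [-4·a·b + 10·a - 3·b^2, -2·a^2 - 6·a·b - 2·b]].
At the point, J = [[-52.000, -48.000], [-8.000, -36.000]] (det J = 1488.000).
Solving J·Δ = −F gives Δ = (-0.960, -0.481).
Then the next iterate is (a, b)₁ = (1.040, 1.519).

(1.040, 1.519)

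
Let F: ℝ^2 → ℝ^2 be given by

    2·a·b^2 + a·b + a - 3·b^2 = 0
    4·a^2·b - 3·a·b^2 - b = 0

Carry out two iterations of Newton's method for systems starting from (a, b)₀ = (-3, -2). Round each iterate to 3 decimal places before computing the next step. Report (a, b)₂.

(-1.416, -0.660)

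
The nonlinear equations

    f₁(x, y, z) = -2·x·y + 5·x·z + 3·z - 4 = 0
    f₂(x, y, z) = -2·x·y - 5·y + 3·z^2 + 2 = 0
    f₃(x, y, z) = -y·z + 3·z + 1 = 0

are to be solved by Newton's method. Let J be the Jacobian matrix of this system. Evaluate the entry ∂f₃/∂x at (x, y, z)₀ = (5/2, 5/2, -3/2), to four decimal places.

0.0000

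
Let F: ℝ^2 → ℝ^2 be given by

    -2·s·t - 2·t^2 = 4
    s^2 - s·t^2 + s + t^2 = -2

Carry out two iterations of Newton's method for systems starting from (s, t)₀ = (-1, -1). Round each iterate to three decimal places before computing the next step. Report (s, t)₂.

(-9.000, -5.000)

At (-1, -1): F = (-8.000, 4.000).
Jacobian J = [[-2·t, -2·s - 4·t], [2·s - t^2 + 1, -2·s·t + 2·t]].
At the point, J = [[2.000, 6.000], [-2.000, -4.000]] (det J = 4.000).
Solving J·Δ = −F gives Δ = (-2.000, 2.000).
Then the next iterate is (s, t)₁ = (-3.000, 1.000).
Round to (-3.000, 1.000) and repeat: F = (0.000, 12.000), J = [[-2.000, 2.000], [-6.000, 8.000]].
Δ = (-6.000, -6.000), so (s, t)₂ = (-9.000, -5.000).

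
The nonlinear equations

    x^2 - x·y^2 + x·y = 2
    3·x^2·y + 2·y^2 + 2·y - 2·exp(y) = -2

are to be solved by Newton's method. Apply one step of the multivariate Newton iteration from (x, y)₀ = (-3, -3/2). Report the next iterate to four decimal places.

At (-3, -3/2): F = (18.2500, -37.446260).
Jacobian J = [[2·x - y^2 + y, -2·x·y + x], [6·x·y, 3·x^2 + 4·y - 2·exp(y) + 2]].
At the point, J = [[-9.7500, -12.0000], [27.0000, 22.553740]] (det J = 104.101038).
Solving J·Δ = −F gives Δ = (0.3626, 1.2262).
Then the next iterate is (x, y)₁ = (-2.6374, -0.2738).

(-2.6374, -0.2738)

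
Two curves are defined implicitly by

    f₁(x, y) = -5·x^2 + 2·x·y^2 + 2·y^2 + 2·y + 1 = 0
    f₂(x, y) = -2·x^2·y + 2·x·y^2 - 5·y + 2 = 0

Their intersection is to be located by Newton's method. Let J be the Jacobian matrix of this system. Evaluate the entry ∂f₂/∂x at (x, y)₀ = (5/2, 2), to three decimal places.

-12.000

∂f₂/∂x = -4·x·y + 2·y^2.
At (5/2, 2) this is -12.000.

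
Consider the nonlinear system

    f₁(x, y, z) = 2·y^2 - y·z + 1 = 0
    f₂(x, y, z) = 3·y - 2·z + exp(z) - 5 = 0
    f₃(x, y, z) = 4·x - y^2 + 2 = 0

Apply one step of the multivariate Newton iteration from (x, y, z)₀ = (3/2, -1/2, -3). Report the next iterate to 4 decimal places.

(-0.4538, -0.4348, -3.1305)

At (3/2, -1/2, -3): F = (0.0000, -0.450213, 7.7500).
Jacobian J = [[0, 4·y - z, -y], [0, 3, exp(z) - 2], [4, -2·y, 0]].
At the point, J = [[0.0000, 1.0000, 0.5000], [0.0000, 3.0000, -1.950213], [4.0000, 1.0000, 0.0000]] (det J = -13.800852).
Solving J·Δ = −F gives Δ = (-1.9538, 0.0652, -0.1305).
Then the next iterate is (x, y, z)₁ = (-0.4538, -0.4348, -3.1305).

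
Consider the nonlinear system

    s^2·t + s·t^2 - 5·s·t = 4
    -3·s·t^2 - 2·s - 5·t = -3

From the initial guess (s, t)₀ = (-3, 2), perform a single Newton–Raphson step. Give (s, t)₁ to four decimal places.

(-1.5333, 1.5333)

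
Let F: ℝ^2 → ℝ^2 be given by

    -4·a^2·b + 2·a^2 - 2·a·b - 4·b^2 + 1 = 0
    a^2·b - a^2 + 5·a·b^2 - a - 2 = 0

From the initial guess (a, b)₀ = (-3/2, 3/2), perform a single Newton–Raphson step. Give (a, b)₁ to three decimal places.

(-3.091, 0.010)

At (-3/2, 3/2): F = (-12.500, -16.250).
Jacobian J = [[-8·a·b + 4·a - 2·b, -4·a^2 - 2·a - 8·b], [2·a·b - 2·a + 5·b^2 - 1, a^2 + 10·a·b]].
At the point, J = [[9.000, -18.000], [8.750, -20.250]] (det J = -24.750).
Solving J·Δ = −F gives Δ = (-1.591, -1.490).
Then the next iterate is (a, b)₁ = (-3.091, 0.010).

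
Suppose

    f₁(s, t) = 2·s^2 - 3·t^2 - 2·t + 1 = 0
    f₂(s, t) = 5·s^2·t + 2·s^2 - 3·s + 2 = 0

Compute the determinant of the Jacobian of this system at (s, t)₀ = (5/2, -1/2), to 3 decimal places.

318.000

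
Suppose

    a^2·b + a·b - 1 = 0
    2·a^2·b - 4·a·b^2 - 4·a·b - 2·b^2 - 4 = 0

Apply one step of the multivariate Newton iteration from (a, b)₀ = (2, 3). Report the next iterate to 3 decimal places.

(1.397, 1.675)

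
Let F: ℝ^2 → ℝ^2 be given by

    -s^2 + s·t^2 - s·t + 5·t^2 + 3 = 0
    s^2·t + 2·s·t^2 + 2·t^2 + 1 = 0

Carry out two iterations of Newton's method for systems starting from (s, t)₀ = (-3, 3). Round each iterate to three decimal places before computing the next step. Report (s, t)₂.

At (-3, 3): F = (21.000, -8.000).
Jacobian J = [[-2·s + t^2 - t, 2·s·t - s + 10·t], [2·s·t + 2·t^2, s^2 + 4·s·t + 4·t]].
At the point, J = [[12.000, 15.000], [0.000, -15.000]] (det J = -180.000).
Solving J·Δ = −F gives Δ = (-1.083, -0.533).
Then the next iterate is (s, t)₁ = (-4.083, 2.467).
Round to (-4.083, 2.467) and repeat: F = (1.98282, 4.60026), J = [[11.78509, 8.60748], [-7.97334, -13.75216]].
Δ = (-0.716, 0.749), so (s, t)₂ = (-4.799, 3.216).

(-4.799, 3.216)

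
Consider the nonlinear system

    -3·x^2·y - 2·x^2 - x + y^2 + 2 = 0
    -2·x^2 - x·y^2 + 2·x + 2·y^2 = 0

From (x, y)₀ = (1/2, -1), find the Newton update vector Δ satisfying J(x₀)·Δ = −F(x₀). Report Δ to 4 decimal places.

(-1.0000, 1.0000)

At (1/2, -1): F = (2.7500, 2.0000).
Jacobian J = [[-6·x·y - 4·x - 1, -3·x^2 + 2·y], [-4·x - y^2 + 2, -2·x·y + 4·y]].
At the point, J = [[0.0000, -2.7500], [-1.0000, -3.0000]] (det J = -2.7500).
Solving J·Δ = −F gives Δ = (-1.0000, 1.0000).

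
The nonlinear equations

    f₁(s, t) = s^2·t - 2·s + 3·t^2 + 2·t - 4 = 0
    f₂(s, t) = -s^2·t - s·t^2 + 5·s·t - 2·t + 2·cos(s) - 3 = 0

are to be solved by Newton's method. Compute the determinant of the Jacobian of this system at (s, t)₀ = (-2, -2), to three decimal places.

-265.088

J = [[2·s·t - 2, s^2 + 6·t + 2], [-2·s·t - t^2 + 5·t - 2·sin(s), -s^2 - 2·s·t + 5·s - 2]].
At the point, J = [[6.000, -6.000], [-20.18141, -24.000]].
det J = -265.088.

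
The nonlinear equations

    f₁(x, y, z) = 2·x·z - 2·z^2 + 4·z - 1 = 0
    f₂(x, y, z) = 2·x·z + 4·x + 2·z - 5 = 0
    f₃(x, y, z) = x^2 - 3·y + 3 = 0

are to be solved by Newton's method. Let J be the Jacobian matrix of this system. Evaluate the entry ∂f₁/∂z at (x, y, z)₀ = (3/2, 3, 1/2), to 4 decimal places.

5.0000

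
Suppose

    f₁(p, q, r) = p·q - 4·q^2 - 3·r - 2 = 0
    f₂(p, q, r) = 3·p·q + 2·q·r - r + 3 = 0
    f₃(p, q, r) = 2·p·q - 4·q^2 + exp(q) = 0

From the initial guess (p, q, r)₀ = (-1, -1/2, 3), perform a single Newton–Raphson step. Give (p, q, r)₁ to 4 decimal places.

At (-1, -1/2, 3): F = (-11.5000, -1.5000, 0.606531).
Jacobian J = [[q, p - 8·q, -3], [3·q, 3·p + 2·r, 2·q - 1], [2·q, 2·p - 8·q + exp(q), 0]].
At the point, J = [[-0.5000, 3.0000, -3.0000], [-1.5000, 3.0000, -2.0000], [-1.0000, 2.606531, 0.0000]] (det J = 6.122857).
Solving J·Δ = −F gives Δ = (7.5784, 2.6748, -2.4216).
Then the next iterate is (p, q, r)₁ = (6.5784, 2.1748, 0.5784).

(6.5784, 2.1748, 0.5784)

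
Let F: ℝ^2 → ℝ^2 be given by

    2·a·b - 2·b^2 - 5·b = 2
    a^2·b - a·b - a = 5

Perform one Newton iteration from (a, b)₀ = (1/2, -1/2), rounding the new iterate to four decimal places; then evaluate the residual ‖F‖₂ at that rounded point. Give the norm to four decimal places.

At (1/2, -1/2): F = (-0.5000, -5.3750).
Jacobian J = [[2·b, 2·a - 4·b - 5], [2·a·b - b - 1, a^2 - a]].
At the point, J = [[-1.0000, -2.0000], [-1.0000, -0.2500]] (det J = -1.7500).
Solving J·Δ = −F gives Δ = (-6.0714, 2.7857).
Then the next iterate is (a, b)₁ = (-5.5714, 2.2857).
Re-evaluating at (-5.5714, 2.2857): F = (-49.346447, 84.255215), so ‖F‖₂ = 97.6423.

97.6423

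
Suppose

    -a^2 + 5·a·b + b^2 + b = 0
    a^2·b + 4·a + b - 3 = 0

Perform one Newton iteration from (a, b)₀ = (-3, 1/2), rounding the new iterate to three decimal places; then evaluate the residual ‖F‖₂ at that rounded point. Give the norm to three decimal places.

At (-3, 1/2): F = (-15.750, -10.000).
Jacobian J = [[-2·a + 5·b, 5·a + 2·b + 1], [2·a·b + 4, a^2 + 1]].
At the point, J = [[8.500, -13.000], [1.000, 10.000]] (det J = 98.000).
Solving J·Δ = −F gives Δ = (2.934, 0.707).
Then the next iterate is (a, b)₁ = (-0.066, 1.207).
Re-evaluating at (-0.066, 1.207): F = (2.26118, -2.05174), so ‖F‖₂ = 3.053.

3.053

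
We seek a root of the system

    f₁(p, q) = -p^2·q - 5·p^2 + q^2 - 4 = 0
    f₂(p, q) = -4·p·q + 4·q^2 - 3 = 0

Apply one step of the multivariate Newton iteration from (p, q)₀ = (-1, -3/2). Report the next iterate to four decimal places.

(0.3125, -0.5156)

At (-1, -3/2): F = (-5.2500, 0.0000).
Jacobian J = [[-2·p·q - 10·p, -p^2 + 2·q], [-4·q, -4·p + 8·q]].
At the point, J = [[7.0000, -4.0000], [6.0000, -8.0000]] (det J = -32.0000).
Solving J·Δ = −F gives Δ = (1.3125, 0.9844).
Then the next iterate is (p, q)₁ = (0.3125, -0.5156).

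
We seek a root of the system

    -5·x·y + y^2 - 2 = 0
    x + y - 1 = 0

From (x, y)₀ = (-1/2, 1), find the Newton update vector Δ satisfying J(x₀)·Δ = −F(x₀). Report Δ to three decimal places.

At (-1/2, 1): F = (1.500, -0.500).
Jacobian J = [[-5·y, -5·x + 2·y], [1, 1]].
At the point, J = [[-5.000, 4.500], [1.000, 1.000]] (det J = -9.500).
Solving J·Δ = −F gives Δ = (0.395, 0.105).

(0.395, 0.105)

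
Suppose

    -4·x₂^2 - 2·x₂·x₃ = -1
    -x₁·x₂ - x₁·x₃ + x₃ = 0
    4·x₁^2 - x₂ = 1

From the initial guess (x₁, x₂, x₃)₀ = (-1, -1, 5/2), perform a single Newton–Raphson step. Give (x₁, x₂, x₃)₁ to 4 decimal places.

At (-1, -1, 5/2): F = (2.0000, 4.0000, 4.0000).
Jacobian J = [[0, -8·x₂ - 2·x₃, -2·x₂], [-x₂ - x₃, -x₁, -x₁ + 1], [8·x₁, -1, 0]].
At the point, J = [[0.0000, 3.0000, 2.0000], [-1.5000, 1.0000, 2.0000], [-8.0000, -1.0000, 0.0000]] (det J = -29.0000).
Solving J·Δ = −F gives Δ = (0.4138, 0.6897, -2.0345).
Then the next iterate is (x₁, x₂, x₃)₁ = (-0.5862, -0.3103, 0.4655).

(-0.5862, -0.3103, 0.4655)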